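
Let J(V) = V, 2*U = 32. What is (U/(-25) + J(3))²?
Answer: 3481/625 ≈ 5.5696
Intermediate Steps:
U = 16 (U = (½)*32 = 16)
(U/(-25) + J(3))² = (16/(-25) + 3)² = (16*(-1/25) + 3)² = (-16/25 + 3)² = (59/25)² = 3481/625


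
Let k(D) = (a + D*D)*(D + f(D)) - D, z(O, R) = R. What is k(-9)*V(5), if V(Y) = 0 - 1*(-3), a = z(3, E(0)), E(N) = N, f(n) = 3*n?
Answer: -8721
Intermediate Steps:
a = 0
V(Y) = 3 (V(Y) = 0 + 3 = 3)
k(D) = -D + 4*D**3 (k(D) = (0 + D*D)*(D + 3*D) - D = (0 + D**2)*(4*D) - D = D**2*(4*D) - D = 4*D**3 - D = -D + 4*D**3)
k(-9)*V(5) = (-1*(-9) + 4*(-9)**3)*3 = (9 + 4*(-729))*3 = (9 - 2916)*3 = -2907*3 = -8721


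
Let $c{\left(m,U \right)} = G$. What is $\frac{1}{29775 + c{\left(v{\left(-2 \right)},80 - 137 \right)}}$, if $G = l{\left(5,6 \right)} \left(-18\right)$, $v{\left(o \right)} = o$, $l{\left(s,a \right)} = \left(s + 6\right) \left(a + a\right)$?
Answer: $\frac{1}{27399} \approx 3.6498 \cdot 10^{-5}$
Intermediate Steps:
$l{\left(s,a \right)} = 2 a \left(6 + s\right)$ ($l{\left(s,a \right)} = \left(6 + s\right) 2 a = 2 a \left(6 + s\right)$)
$G = -2376$ ($G = 2 \cdot 6 \left(6 + 5\right) \left(-18\right) = 2 \cdot 6 \cdot 11 \left(-18\right) = 132 \left(-18\right) = -2376$)
$c{\left(m,U \right)} = -2376$
$\frac{1}{29775 + c{\left(v{\left(-2 \right)},80 - 137 \right)}} = \frac{1}{29775 - 2376} = \frac{1}{27399}$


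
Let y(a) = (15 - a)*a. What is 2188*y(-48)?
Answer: -6616512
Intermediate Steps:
y(a) = a*(15 - a)
2188*y(-48) = 2188*(-48*(15 - 1*(-48))) = 2188*(-48*(15 + 48)) = 2188*(-48*63) = 2188*(-3024) = -6616512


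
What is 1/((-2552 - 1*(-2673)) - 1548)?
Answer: -1/1427 ≈ -0.00070077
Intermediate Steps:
1/((-2552 - 1*(-2673)) - 1548) = 1/((-2552 + 2673) - 1548) = 1/(121 - 1548) = 1/(-1427) = -1/1427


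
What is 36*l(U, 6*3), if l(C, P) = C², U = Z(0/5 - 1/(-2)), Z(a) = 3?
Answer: 324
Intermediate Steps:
U = 3
36*l(U, 6*3) = 36*3² = 36*9 = 324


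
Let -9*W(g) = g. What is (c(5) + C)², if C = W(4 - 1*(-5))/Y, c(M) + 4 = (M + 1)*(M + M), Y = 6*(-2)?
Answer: 452929/144 ≈ 3145.3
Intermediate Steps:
W(g) = -g/9
Y = -12
c(M) = -4 + 2*M*(1 + M) (c(M) = -4 + (M + 1)*(M + M) = -4 + (1 + M)*(2*M) = -4 + 2*M*(1 + M))
C = 1/12 (C = -(4 - 1*(-5))/9/(-12) = -(4 + 5)/9*(-1/12) = -⅑*9*(-1/12) = -1*(-1/12) = 1/12 ≈ 0.083333)
(c(5) + C)² = ((-4 + 2*5 + 2*5²) + 1/12)² = ((-4 + 10 + 2*25) + 1/12)² = ((-4 + 10 + 50) + 1/12)² = (56 + 1/12)² = (673/12)² = 452929/144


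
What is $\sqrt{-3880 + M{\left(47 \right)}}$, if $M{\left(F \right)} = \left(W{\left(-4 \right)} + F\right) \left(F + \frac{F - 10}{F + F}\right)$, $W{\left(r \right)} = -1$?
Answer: $\frac{29 i \sqrt{4465}}{47} \approx 41.23 i$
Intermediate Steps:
$M{\left(F \right)} = \left(-1 + F\right) \left(F + \frac{-10 + F}{2 F}\right)$ ($M{\left(F \right)} = \left(-1 + F\right) \left(F + \frac{F - 10}{F + F}\right) = \left(-1 + F\right) \left(F + \frac{-10 + F}{2 F}\right)$)
$\sqrt{-3880 + M{\left(47 \right)}} = \sqrt{-3880 + \left(- \frac{11}{2} + 47^{2} + \frac{5}{47} - \frac{47}{2}\right)} = \sqrt{-3880 + \left(- \frac{11}{2} + 2209 + 5 \cdot \frac{1}{47} - \frac{47}{2}\right)} = \sqrt{-3880 + \left(- \frac{11}{2} + 2209 + \frac{5}{47} - \frac{47}{2}\right)} = \sqrt{-3880 + \frac{102465}{47}} = \sqrt{- \frac{79895}{47}} = \frac{29 i \sqrt{4465}}{47}$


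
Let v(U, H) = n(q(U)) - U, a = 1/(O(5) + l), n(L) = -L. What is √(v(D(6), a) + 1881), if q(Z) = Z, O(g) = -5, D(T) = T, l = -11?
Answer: √1869 ≈ 43.232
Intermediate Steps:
a = -1/16 (a = 1/(-5 - 11) = 1/(-16) = -1/16 ≈ -0.062500)
v(U, H) = -2*U (v(U, H) = -U - U = -2*U)
√(v(D(6), a) + 1881) = √(-2*6 + 1881) = √(-12 + 1881) = √1869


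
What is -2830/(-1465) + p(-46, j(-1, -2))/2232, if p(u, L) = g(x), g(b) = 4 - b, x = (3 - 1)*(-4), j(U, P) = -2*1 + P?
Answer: 105569/54498 ≈ 1.9371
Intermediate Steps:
j(U, P) = -2 + P
x = -8 (x = 2*(-4) = -8)
p(u, L) = 12 (p(u, L) = 4 - 1*(-8) = 4 + 8 = 12)
-2830/(-1465) + p(-46, j(-1, -2))/2232 = -2830/(-1465) + 12/2232 = -2830*(-1/1465) + 12*(1/2232) = 566/293 + 1/186 = 105569/54498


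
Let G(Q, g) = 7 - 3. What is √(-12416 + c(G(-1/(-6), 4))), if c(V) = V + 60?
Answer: 8*I*√193 ≈ 111.14*I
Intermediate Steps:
G(Q, g) = 4
c(V) = 60 + V
√(-12416 + c(G(-1/(-6), 4))) = √(-12416 + (60 + 4)) = √(-12416 + 64) = √(-12352) = 8*I*√193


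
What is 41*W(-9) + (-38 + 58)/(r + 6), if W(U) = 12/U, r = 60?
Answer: -598/11 ≈ -54.364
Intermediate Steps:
41*W(-9) + (-38 + 58)/(r + 6) = 41*(12/(-9)) + (-38 + 58)/(60 + 6) = 41*(12*(-1/9)) + 20/66 = 41*(-4/3) + 20*(1/66) = -164/3 + 10/33 = -598/11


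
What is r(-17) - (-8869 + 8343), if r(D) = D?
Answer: 509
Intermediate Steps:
r(-17) - (-8869 + 8343) = -17 - (-8869 + 8343) = -17 - 1*(-526) = -17 + 526 = 509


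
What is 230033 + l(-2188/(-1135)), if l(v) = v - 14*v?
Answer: 261059011/1135 ≈ 2.3001e+5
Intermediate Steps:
l(v) = -13*v
230033 + l(-2188/(-1135)) = 230033 - (-28444)/(-1135) = 230033 - (-28444)*(-1)/1135 = 230033 - 13*2188/1135 = 230033 - 28444/1135 = 261059011/1135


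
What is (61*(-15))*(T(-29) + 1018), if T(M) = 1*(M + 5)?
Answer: -909510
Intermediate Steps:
T(M) = 5 + M (T(M) = 1*(5 + M) = 5 + M)
(61*(-15))*(T(-29) + 1018) = (61*(-15))*((5 - 29) + 1018) = -915*(-24 + 1018) = -915*994 = -909510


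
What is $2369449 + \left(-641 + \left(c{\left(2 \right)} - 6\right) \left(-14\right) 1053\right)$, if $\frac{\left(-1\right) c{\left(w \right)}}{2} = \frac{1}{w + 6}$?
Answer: $\frac{4921891}{2} \approx 2.4609 \cdot 10^{6}$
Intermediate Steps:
$c{\left(w \right)} = - \frac{2}{6 + w}$ ($c{\left(w \right)} = - \frac{2}{w + 6} = - \frac{2}{6 + w}$)
$2369449 + \left(-641 + \left(c{\left(2 \right)} - 6\right) \left(-14\right) 1053\right) = 2369449 - \left(641 - \left(- \frac{2}{6 + 2} - 6\right) \left(-14\right) 1053\right) = 2369449 - \left(641 - \left(- \frac{2}{8} - 6\right) \left(-14\right) 1053\right) = 2369449 - \left(641 - \left(\left(-2\right) \frac{1}{8} - 6\right) \left(-14\right) 1053\right) = 2369449 - \left(641 - \left(- \frac{1}{4} - 6\right) \left(-14\right) 1053\right) = 2369449 - \left(641 - \left(- \frac{25}{4}\right) \left(-14\right) 1053\right) = 2369449 + \left(-641 + \frac{175}{2} \cdot 1053\right) = 2369449 + \left(-641 + \frac{184275}{2}\right) = 2369449 + \frac{182993}{2} = \frac{4921891}{2}$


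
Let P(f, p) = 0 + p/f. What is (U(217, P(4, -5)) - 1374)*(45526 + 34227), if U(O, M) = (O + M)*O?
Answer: 14497101575/4 ≈ 3.6243e+9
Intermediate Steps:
P(f, p) = p/f
U(O, M) = O*(M + O) (U(O, M) = (M + O)*O = O*(M + O))
(U(217, P(4, -5)) - 1374)*(45526 + 34227) = (217*(-5/4 + 217) - 1374)*(45526 + 34227) = (217*(-5*1/4 + 217) - 1374)*79753 = (217*(-5/4 + 217) - 1374)*79753 = (217*(863/4) - 1374)*79753 = (187271/4 - 1374)*79753 = (181775/4)*79753 = 14497101575/4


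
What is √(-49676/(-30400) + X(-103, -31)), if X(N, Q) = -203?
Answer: I*√29077239/380 ≈ 14.19*I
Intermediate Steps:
√(-49676/(-30400) + X(-103, -31)) = √(-49676/(-30400) - 203) = √(-49676*(-1/30400) - 203) = √(12419/7600 - 203) = √(-1530381/7600) = I*√29077239/380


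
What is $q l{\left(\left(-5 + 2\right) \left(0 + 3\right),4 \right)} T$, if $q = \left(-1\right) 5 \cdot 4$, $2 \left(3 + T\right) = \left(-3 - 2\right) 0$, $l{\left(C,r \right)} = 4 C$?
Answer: $-2160$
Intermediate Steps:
$T = -3$ ($T = -3 + \frac{\left(-3 - 2\right) 0}{2} = -3 + \frac{\left(-5\right) 0}{2} = -3 + \frac{1}{2} \cdot 0 = -3 + 0 = -3$)
$q = -20$ ($q = \left(-5\right) 4 = -20$)
$q l{\left(\left(-5 + 2\right) \left(0 + 3\right),4 \right)} T = - 20 \cdot 4 \left(-5 + 2\right) \left(0 + 3\right) \left(-3\right) = - 20 \cdot 4 \left(\left(-3\right) 3\right) \left(-3\right) = - 20 \cdot 4 \left(-9\right) \left(-3\right) = \left(-20\right) \left(-36\right) \left(-3\right) = 720 \left(-3\right) = -2160$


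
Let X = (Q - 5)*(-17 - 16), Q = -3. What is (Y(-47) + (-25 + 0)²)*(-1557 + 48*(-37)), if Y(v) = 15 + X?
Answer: -3013032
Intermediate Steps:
X = 264 (X = (-3 - 5)*(-17 - 16) = -8*(-33) = 264)
Y(v) = 279 (Y(v) = 15 + 264 = 279)
(Y(-47) + (-25 + 0)²)*(-1557 + 48*(-37)) = (279 + (-25 + 0)²)*(-1557 + 48*(-37)) = (279 + (-25)²)*(-1557 - 1776) = (279 + 625)*(-3333) = 904*(-3333) = -3013032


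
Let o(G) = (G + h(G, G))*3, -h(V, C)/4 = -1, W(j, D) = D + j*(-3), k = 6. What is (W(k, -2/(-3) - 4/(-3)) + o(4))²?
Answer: 64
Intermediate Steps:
W(j, D) = D - 3*j
h(V, C) = 4 (h(V, C) = -4*(-1) = 4)
o(G) = 12 + 3*G (o(G) = (G + 4)*3 = (4 + G)*3 = 12 + 3*G)
(W(k, -2/(-3) - 4/(-3)) + o(4))² = (((-2/(-3) - 4/(-3)) - 3*6) + (12 + 3*4))² = (((-2*(-⅓) - 4*(-⅓)) - 18) + (12 + 12))² = (((⅔ + 4/3) - 18) + 24)² = ((2 - 18) + 24)² = (-16 + 24)² = 8² = 64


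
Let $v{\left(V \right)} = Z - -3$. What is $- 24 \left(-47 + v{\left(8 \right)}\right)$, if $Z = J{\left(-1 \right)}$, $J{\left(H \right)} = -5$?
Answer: $1176$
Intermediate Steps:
$Z = -5$
$v{\left(V \right)} = -2$ ($v{\left(V \right)} = -5 - -3 = -5 + 3 = -2$)
$- 24 \left(-47 + v{\left(8 \right)}\right) = - 24 \left(-47 - 2\right) = \left(-24\right) \left(-49\right) = 1176$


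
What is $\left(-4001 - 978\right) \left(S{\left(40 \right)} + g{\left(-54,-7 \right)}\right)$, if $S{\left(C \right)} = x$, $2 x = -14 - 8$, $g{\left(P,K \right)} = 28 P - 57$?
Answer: $7866820$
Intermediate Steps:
$g{\left(P,K \right)} = -57 + 28 P$
$x = -11$ ($x = \frac{-14 - 8}{2} = \frac{1}{2} \left(-22\right) = -11$)
$S{\left(C \right)} = -11$
$\left(-4001 - 978\right) \left(S{\left(40 \right)} + g{\left(-54,-7 \right)}\right) = \left(-4001 - 978\right) \left(-11 + \left(-57 + 28 \left(-54\right)\right)\right) = - 4979 \left(-11 - 1569\right) = \left(-4979\right) \left(-1580\right) = 7866820$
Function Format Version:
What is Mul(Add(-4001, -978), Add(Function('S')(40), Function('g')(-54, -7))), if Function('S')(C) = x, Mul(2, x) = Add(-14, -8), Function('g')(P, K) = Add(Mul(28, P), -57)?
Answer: 7866820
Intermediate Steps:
Function('g')(P, K) = Add(-57, Mul(28, P))
x = -11 (x = Mul(Rational(1, 2), Add(-14, -8)) = Mul(Rational(1, 2), -22) = -11)
Function('S')(C) = -11
Mul(Add(-4001, -978), Add(Function('S')(40), Function('g')(-54, -7))) = Mul(Add(-4001, -978), Add(-11, Add(-57, Mul(28, -54)))) = Mul(-4979, Add(-11, Add(-57, -1512))) = Mul(-4979, Add(-11, -1569)) = Mul(-4979, -1580) = 7866820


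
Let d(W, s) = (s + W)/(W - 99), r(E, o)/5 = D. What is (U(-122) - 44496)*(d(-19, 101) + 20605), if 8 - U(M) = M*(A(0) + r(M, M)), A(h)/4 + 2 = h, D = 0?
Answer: -55268493456/59 ≈ -9.3675e+8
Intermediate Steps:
r(E, o) = 0 (r(E, o) = 5*0 = 0)
d(W, s) = (W + s)/(-99 + W)
A(h) = -8 + 4*h
U(M) = 8 + 8*M (U(M) = 8 - M*((-8 + 4*0) + 0) = 8 - M*((-8 + 0) + 0) = 8 - M*(-8 + 0) = 8 - M*(-8) = 8 - (-8)*M = 8 + 8*M)
(U(-122) - 44496)*(d(-19, 101) + 20605) = ((8 + 8*(-122)) - 44496)*((-19 + 101)/(-99 - 19) + 20605) = ((8 - 976) - 44496)*(82/(-118) + 20605) = (-968 - 44496)*(-1/118*82 + 20605) = -45464*(-41/59 + 20605) = -45464*1215654/59 = -55268493456/59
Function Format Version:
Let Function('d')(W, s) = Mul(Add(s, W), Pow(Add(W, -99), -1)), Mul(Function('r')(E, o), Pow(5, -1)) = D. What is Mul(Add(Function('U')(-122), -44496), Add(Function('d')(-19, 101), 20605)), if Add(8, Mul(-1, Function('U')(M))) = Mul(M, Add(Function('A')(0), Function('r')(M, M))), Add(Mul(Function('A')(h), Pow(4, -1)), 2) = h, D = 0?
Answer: Rational(-55268493456, 59) ≈ -9.3675e+8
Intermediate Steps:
Function('r')(E, o) = 0 (Function('r')(E, o) = Mul(5, 0) = 0)
Function('d')(W, s) = Mul(Pow(Add(-99, W), -1), Add(W, s)) (Function('d')(W, s) = Mul(Add(W, s), Pow(Add(-99, W), -1)) = Mul(Pow(Add(-99, W), -1), Add(W, s)))
Function('A')(h) = Add(-8, Mul(4, h))
Function('U')(M) = Add(8, Mul(8, M)) (Function('U')(M) = Add(8, Mul(-1, Mul(M, Add(Add(-8, Mul(4, 0)), 0)))) = Add(8, Mul(-1, Mul(M, Add(Add(-8, 0), 0)))) = Add(8, Mul(-1, Mul(M, Add(-8, 0)))) = Add(8, Mul(-1, Mul(M, -8))) = Add(8, Mul(-1, Mul(-8, M))) = Add(8, Mul(8, M)))
Mul(Add(Function('U')(-122), -44496), Add(Function('d')(-19, 101), 20605)) = Mul(Add(Add(8, Mul(8, -122)), -44496), Add(Mul(Pow(Add(-99, -19), -1), Add(-19, 101)), 20605)) = Mul(Add(Add(8, -976), -44496), Add(Mul(Pow(-118, -1), 82), 20605)) = Mul(Add(-968, -44496), Add(Mul(Rational(-1, 118), 82), 20605)) = Mul(-45464, Add(Rational(-41, 59), 20605)) = Mul(-45464, Rational(1215654, 59)) = Rational(-55268493456, 59)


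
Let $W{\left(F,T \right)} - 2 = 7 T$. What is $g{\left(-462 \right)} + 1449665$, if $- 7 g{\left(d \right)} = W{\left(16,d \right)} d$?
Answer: $1236353$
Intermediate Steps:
$W{\left(F,T \right)} = 2 + 7 T$
$g{\left(d \right)} = - \frac{d \left(2 + 7 d\right)}{7}$ ($g{\left(d \right)} = - \frac{\left(2 + 7 d\right) d}{7} = - \frac{d \left(2 + 7 d\right)}{7}$)
$g{\left(-462 \right)} + 1449665 = \left(- \frac{1}{7}\right) \left(-462\right) \left(2 + 7 \left(-462\right)\right) + 1449665 = \left(- \frac{1}{7}\right) \left(-462\right) \left(2 - 3234\right) + 1449665 = \left(- \frac{1}{7}\right) \left(-462\right) \left(-3232\right) + 1449665 = -213312 + 1449665 = 1236353$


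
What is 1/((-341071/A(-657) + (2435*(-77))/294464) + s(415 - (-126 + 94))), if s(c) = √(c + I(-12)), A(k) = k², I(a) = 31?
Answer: 23052435215989134896064/7689533282772224904577487 + 16155704192690865770496*√478/7689533282772224904577487 ≈ 0.048932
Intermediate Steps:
s(c) = √(31 + c) (s(c) = √(c + 31) = √(31 + c))
1/((-341071/A(-657) + (2435*(-77))/294464) + s(415 - (-126 + 94))) = 1/((-341071/((-657)²) + (2435*(-77))/294464) + √(31 + (415 - (-126 + 94)))) = 1/((-341071/431649 - 187495*1/294464) + √(31 + (415 - 1*(-32)))) = 1/((-341071*1/431649 - 187495/294464) + √(31 + (415 + 32))) = 1/((-341071/431649 - 187495/294464) + √(31 + 447)) = 1/(-181365160199/127105091136 + √478)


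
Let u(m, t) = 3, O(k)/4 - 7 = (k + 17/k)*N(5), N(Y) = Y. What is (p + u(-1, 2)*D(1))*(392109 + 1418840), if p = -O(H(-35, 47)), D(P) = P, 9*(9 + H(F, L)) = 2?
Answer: 243726571165/711 ≈ 3.4279e+8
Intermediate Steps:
H(F, L) = -79/9 (H(F, L) = -9 + (1/9)*2 = -9 + 2/9 = -79/9)
O(k) = 28 + 20*k + 340/k (O(k) = 28 + 4*((k + 17/k)*5) = 28 + 4*(5*k + 85/k) = 28 + (20*k + 340/k) = 28 + 20*k + 340/k)
p = 132452/711 (p = -(28 + 20*(-79/9) + 340/(-79/9)) = -(28 - 1580/9 + 340*(-9/79)) = -(28 - 1580/9 - 3060/79) = -1*(-132452/711) = 132452/711 ≈ 186.29)
(p + u(-1, 2)*D(1))*(392109 + 1418840) = (132452/711 + 3*1)*(392109 + 1418840) = (132452/711 + 3)*1810949 = (134585/711)*1810949 = 243726571165/711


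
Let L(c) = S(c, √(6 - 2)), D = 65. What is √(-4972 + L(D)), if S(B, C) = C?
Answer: I*√4970 ≈ 70.498*I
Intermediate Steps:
L(c) = 2 (L(c) = √(6 - 2) = √4 = 2)
√(-4972 + L(D)) = √(-4972 + 2) = √(-4970) = I*√4970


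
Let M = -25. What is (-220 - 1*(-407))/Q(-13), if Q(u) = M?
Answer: -187/25 ≈ -7.4800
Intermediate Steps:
Q(u) = -25
(-220 - 1*(-407))/Q(-13) = (-220 - 1*(-407))/(-25) = (-220 + 407)*(-1/25) = 187*(-1/25) = -187/25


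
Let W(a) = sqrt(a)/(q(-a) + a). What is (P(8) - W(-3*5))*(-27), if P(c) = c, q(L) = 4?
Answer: -216 - 27*I*sqrt(15)/11 ≈ -216.0 - 9.5064*I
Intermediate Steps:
W(a) = sqrt(a)/(4 + a)
(P(8) - W(-3*5))*(-27) = (8 - sqrt(-3*5)/(4 - 3*5))*(-27) = (8 - sqrt(-15)/(4 - 15))*(-27) = (8 - I*sqrt(15)/(-11))*(-27) = (8 - I*sqrt(15)*(-1)/11)*(-27) = (8 - (-1)*I*sqrt(15)/11)*(-27) = (8 + I*sqrt(15)/11)*(-27) = -216 - 27*I*sqrt(15)/11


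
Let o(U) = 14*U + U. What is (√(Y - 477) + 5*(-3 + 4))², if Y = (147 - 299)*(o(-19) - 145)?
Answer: (5 + √64883)² ≈ 67455.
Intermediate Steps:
o(U) = 15*U
Y = 65360 (Y = (147 - 299)*(15*(-19) - 145) = -152*(-285 - 145) = -152*(-430) = 65360)
(√(Y - 477) + 5*(-3 + 4))² = (√(65360 - 477) + 5*(-3 + 4))² = (√64883 + 5*1)² = (√64883 + 5)² = (5 + √64883)²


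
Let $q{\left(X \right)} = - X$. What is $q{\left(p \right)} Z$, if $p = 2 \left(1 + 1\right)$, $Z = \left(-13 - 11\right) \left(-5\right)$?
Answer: $-480$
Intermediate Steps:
$Z = 120$ ($Z = \left(-24\right) \left(-5\right) = 120$)
$p = 4$ ($p = 2 \cdot 2 = 4$)
$q{\left(p \right)} Z = \left(-1\right) 4 \cdot 120 = \left(-4\right) 120 = -480$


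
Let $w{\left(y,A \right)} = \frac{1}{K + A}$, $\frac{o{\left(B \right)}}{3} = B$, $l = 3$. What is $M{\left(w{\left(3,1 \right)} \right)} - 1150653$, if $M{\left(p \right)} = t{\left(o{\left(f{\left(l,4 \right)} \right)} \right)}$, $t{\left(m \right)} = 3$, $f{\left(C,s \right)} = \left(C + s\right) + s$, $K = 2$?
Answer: $-1150650$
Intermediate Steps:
$f{\left(C,s \right)} = C + 2 s$
$o{\left(B \right)} = 3 B$
$w{\left(y,A \right)} = \frac{1}{2 + A}$
$M{\left(p \right)} = 3$
$M{\left(w{\left(3,1 \right)} \right)} - 1150653 = 3 - 1150653 = -1150650$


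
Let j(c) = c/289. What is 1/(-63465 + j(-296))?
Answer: -289/18341681 ≈ -1.5756e-5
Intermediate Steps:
j(c) = c/289 (j(c) = c*(1/289) = c/289)
1/(-63465 + j(-296)) = 1/(-63465 + (1/289)*(-296)) = 1/(-63465 - 296/289) = 1/(-18341681/289) = -289/18341681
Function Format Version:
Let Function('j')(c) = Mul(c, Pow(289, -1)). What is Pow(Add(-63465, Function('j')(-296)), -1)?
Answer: Rational(-289, 18341681) ≈ -1.5756e-5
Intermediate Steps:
Function('j')(c) = Mul(Rational(1, 289), c) (Function('j')(c) = Mul(c, Rational(1, 289)) = Mul(Rational(1, 289), c))
Pow(Add(-63465, Function('j')(-296)), -1) = Pow(Add(-63465, Mul(Rational(1, 289), -296)), -1) = Pow(Add(-63465, Rational(-296, 289)), -1) = Pow(Rational(-18341681, 289), -1) = Rational(-289, 18341681)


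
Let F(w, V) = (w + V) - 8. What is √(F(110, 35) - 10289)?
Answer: 6*I*√282 ≈ 100.76*I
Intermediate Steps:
F(w, V) = -8 + V + w (F(w, V) = (V + w) - 8 = -8 + V + w)
√(F(110, 35) - 10289) = √((-8 + 35 + 110) - 10289) = √(137 - 10289) = √(-10152) = 6*I*√282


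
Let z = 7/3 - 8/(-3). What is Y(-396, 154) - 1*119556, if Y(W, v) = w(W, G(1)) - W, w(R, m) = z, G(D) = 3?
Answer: -119155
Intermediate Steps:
z = 5 (z = 7*(⅓) - 8*(-⅓) = 7/3 + 8/3 = 5)
w(R, m) = 5
Y(W, v) = 5 - W
Y(-396, 154) - 1*119556 = (5 - 1*(-396)) - 1*119556 = (5 + 396) - 119556 = 401 - 119556 = -119155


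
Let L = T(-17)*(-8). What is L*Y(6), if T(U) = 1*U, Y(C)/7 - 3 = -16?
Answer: -12376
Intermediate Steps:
Y(C) = -91 (Y(C) = 21 + 7*(-16) = 21 - 112 = -91)
T(U) = U
L = 136 (L = -17*(-8) = 136)
L*Y(6) = 136*(-91) = -12376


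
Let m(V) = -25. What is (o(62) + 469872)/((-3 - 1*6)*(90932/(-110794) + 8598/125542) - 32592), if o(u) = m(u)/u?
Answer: -3267792582263303/226618874168514 ≈ -14.420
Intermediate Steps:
o(u) = -25/u
(o(62) + 469872)/((-3 - 1*6)*(90932/(-110794) + 8598/125542) - 32592) = (-25/62 + 469872)/((-3 - 1*6)*(90932/(-110794) + 8598/125542) - 32592) = (-25*1/62 + 469872)/((-3 - 6)*(90932*(-1/110794) + 8598*(1/125542)) - 32592) = (-25/62 + 469872)/(-9*(-45466/55397 + 4299/62771) - 32592) = 29132039/(62*(-9*(-2615794583/3477325087) - 32592)) = 29132039/(62*(23542151247/3477325087 - 32592)) = 29132039/(62*(-113309437084257/3477325087)) = (29132039/62)*(-3477325087/113309437084257) = -3267792582263303/226618874168514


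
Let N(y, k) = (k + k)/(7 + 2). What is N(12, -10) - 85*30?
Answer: -22970/9 ≈ -2552.2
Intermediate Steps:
N(y, k) = 2*k/9 (N(y, k) = (2*k)/9 = (2*k)*(⅑) = 2*k/9)
N(12, -10) - 85*30 = (2/9)*(-10) - 85*30 = -20/9 - 2550 = -22970/9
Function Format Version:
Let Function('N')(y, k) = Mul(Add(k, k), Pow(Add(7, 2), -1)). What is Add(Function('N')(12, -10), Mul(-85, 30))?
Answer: Rational(-22970, 9) ≈ -2552.2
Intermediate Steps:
Function('N')(y, k) = Mul(Rational(2, 9), k) (Function('N')(y, k) = Mul(Mul(2, k), Pow(9, -1)) = Mul(Mul(2, k), Rational(1, 9)) = Mul(Rational(2, 9), k))
Add(Function('N')(12, -10), Mul(-85, 30)) = Add(Mul(Rational(2, 9), -10), Mul(-85, 30)) = Add(Rational(-20, 9), -2550) = Rational(-22970, 9)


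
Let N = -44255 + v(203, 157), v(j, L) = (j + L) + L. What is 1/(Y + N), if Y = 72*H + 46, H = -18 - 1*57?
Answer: -1/49092 ≈ -2.0370e-5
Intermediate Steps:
H = -75 (H = -18 - 57 = -75)
v(j, L) = j + 2*L (v(j, L) = (L + j) + L = j + 2*L)
N = -43738 (N = -44255 + (203 + 2*157) = -44255 + (203 + 314) = -44255 + 517 = -43738)
Y = -5354 (Y = 72*(-75) + 46 = -5400 + 46 = -5354)
1/(Y + N) = 1/(-5354 - 43738) = 1/(-49092) = -1/49092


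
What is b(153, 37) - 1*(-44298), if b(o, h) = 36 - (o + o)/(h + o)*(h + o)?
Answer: 44028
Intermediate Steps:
b(o, h) = 36 - 2*o (b(o, h) = 36 - (2*o)/(h + o)*(h + o) = 36 - 2*o/(h + o)*(h + o) = 36 - 2*o)
b(153, 37) - 1*(-44298) = (36 - 2*153) - 1*(-44298) = (36 - 306) + 44298 = -270 + 44298 = 44028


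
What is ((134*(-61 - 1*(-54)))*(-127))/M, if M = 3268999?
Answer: 119126/3268999 ≈ 0.036441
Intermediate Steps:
((134*(-61 - 1*(-54)))*(-127))/M = ((134*(-61 - 1*(-54)))*(-127))/3268999 = ((134*(-61 + 54))*(-127))*(1/3268999) = ((134*(-7))*(-127))*(1/3268999) = -938*(-127)*(1/3268999) = 119126*(1/3268999) = 119126/3268999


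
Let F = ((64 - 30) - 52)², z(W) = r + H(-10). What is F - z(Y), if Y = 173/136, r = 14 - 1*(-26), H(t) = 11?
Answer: 273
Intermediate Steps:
r = 40 (r = 14 + 26 = 40)
Y = 173/136 (Y = 173*(1/136) = 173/136 ≈ 1.2721)
z(W) = 51 (z(W) = 40 + 11 = 51)
F = 324 (F = (34 - 52)² = (-18)² = 324)
F - z(Y) = 324 - 1*51 = 324 - 51 = 273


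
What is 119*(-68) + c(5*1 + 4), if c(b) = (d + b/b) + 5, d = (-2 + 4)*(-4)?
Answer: -8094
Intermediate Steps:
d = -8 (d = 2*(-4) = -8)
c(b) = -2 (c(b) = (-8 + b/b) + 5 = (-8 + 1) + 5 = -7 + 5 = -2)
119*(-68) + c(5*1 + 4) = 119*(-68) - 2 = -8092 - 2 = -8094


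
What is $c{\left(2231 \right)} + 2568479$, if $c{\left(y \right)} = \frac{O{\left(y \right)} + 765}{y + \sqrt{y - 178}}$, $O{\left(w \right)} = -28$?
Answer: $\frac{12778975760779}{4975308} - \frac{737 \sqrt{2053}}{4975308} \approx 2.5685 \cdot 10^{6}$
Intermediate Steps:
$c{\left(y \right)} = \frac{737}{y + \sqrt{-178 + y}}$ ($c{\left(y \right)} = \frac{-28 + 765}{y + \sqrt{y - 178}} = \frac{737}{y + \sqrt{-178 + y}}$)
$c{\left(2231 \right)} + 2568479 = \frac{737}{2231 + \sqrt{-178 + 2231}} + 2568479 = \frac{737}{2231 + \sqrt{2053}} + 2568479 = 2568479 + \frac{737}{2231 + \sqrt{2053}}$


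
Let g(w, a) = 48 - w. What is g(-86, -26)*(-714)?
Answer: -95676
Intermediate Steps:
g(-86, -26)*(-714) = (48 - 1*(-86))*(-714) = (48 + 86)*(-714) = 134*(-714) = -95676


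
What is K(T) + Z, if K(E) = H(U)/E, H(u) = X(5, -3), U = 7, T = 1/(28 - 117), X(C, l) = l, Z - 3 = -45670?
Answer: -45400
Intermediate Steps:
Z = -45667 (Z = 3 - 45670 = -45667)
T = -1/89 (T = 1/(-89) = -1/89 ≈ -0.011236)
H(u) = -3
K(E) = -3/E
K(T) + Z = -3/(-1/89) - 45667 = -3*(-89) - 45667 = 267 - 45667 = -45400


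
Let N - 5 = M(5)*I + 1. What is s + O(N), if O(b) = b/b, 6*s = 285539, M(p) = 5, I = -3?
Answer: 285545/6 ≈ 47591.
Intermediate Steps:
N = -9 (N = 5 + (5*(-3) + 1) = 5 + (-15 + 1) = 5 - 14 = -9)
s = 285539/6 (s = (⅙)*285539 = 285539/6 ≈ 47590.)
O(b) = 1
s + O(N) = 285539/6 + 1 = 285545/6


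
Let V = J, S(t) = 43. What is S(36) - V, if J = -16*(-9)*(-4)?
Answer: 619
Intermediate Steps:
J = -576 (J = 144*(-4) = -576)
V = -576
S(36) - V = 43 - 1*(-576) = 43 + 576 = 619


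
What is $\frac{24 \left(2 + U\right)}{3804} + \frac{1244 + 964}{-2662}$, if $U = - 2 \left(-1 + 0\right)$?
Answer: $- \frac{339320}{421927} \approx -0.80421$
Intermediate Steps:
$U = 2$ ($U = \left(-2\right) \left(-1\right) = 2$)
$\frac{24 \left(2 + U\right)}{3804} + \frac{1244 + 964}{-2662} = \frac{24 \left(2 + 2\right)}{3804} + \frac{1244 + 964}{-2662} = 24 \cdot 4 \cdot \frac{1}{3804} + 2208 \left(- \frac{1}{2662}\right) = 96 \cdot \frac{1}{3804} - \frac{1104}{1331} = \frac{8}{317} - \frac{1104}{1331} = - \frac{339320}{421927}$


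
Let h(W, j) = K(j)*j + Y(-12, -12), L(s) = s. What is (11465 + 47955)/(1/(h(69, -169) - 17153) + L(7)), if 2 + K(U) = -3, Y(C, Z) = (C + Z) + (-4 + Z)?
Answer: 194279632/22887 ≈ 8488.6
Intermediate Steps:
Y(C, Z) = -4 + C + 2*Z
K(U) = -5 (K(U) = -2 - 3 = -5)
h(W, j) = -40 - 5*j (h(W, j) = -5*j + (-4 - 12 + 2*(-12)) = -5*j + (-4 - 12 - 24) = -5*j - 40 = -40 - 5*j)
(11465 + 47955)/(1/(h(69, -169) - 17153) + L(7)) = (11465 + 47955)/(1/((-40 - 5*(-169)) - 17153) + 7) = 59420/(1/((-40 + 845) - 17153) + 7) = 59420/(1/(805 - 17153) + 7) = 59420/(1/(-16348) + 7) = 59420/(-1/16348 + 7) = 59420/(114435/16348) = 59420*(16348/114435) = 194279632/22887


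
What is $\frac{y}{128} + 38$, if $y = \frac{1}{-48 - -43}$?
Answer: $\frac{24319}{640} \approx 37.998$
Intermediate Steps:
$y = - \frac{1}{5}$ ($y = \frac{1}{-48 + 43} = \frac{1}{-5} = - \frac{1}{5} \approx -0.2$)
$\frac{y}{128} + 38 = \frac{1}{128} \left(- \frac{1}{5}\right) + 38 = - \frac{1}{640} + 38 = \frac{24319}{640}$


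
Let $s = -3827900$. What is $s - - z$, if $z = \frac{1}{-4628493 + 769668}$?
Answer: $- \frac{14771196217501}{3858825} \approx -3.8279 \cdot 10^{6}$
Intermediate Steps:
$z = - \frac{1}{3858825}$ ($z = \frac{1}{-3858825} = - \frac{1}{3858825} \approx -2.5915 \cdot 10^{-7}$)
$s - - z = -3827900 - \left(-1\right) \left(- \frac{1}{3858825}\right) = -3827900 - \frac{1}{3858825} = - \frac{14771196217501}{3858825}$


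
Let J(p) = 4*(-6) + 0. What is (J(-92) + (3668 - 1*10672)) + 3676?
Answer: -3352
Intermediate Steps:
J(p) = -24 (J(p) = -24 + 0 = -24)
(J(-92) + (3668 - 1*10672)) + 3676 = (-24 + (3668 - 1*10672)) + 3676 = (-24 + (3668 - 10672)) + 3676 = (-24 - 7004) + 3676 = -7028 + 3676 = -3352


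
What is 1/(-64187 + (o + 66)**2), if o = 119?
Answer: -1/29962 ≈ -3.3376e-5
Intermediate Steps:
1/(-64187 + (o + 66)**2) = 1/(-64187 + (119 + 66)**2) = 1/(-64187 + 185**2) = 1/(-64187 + 34225) = 1/(-29962) = -1/29962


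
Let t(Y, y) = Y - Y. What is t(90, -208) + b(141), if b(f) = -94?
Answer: -94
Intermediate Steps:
t(Y, y) = 0
t(90, -208) + b(141) = 0 - 94 = -94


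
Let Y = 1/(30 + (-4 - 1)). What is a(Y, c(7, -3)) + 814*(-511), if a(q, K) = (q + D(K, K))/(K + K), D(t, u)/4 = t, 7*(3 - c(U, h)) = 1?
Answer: -415951993/1000 ≈ -4.1595e+5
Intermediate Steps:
c(U, h) = 20/7 (c(U, h) = 3 - ⅐*1 = 3 - ⅐ = 20/7)
D(t, u) = 4*t
Y = 1/25 (Y = 1/(30 - 5) = 1/25 ≈ 0.040000)
a(q, K) = (q + 4*K)/(2*K) (a(q, K) = (q + 4*K)/(K + K) = (q + 4*K)/((2*K)) = (q + 4*K)*(1/(2*K)) = (q + 4*K)/(2*K))
a(Y, c(7, -3)) + 814*(-511) = (2 + (½)*(1/25)/(20/7)) + 814*(-511) = (2 + (½)*(1/25)*(7/20)) - 415954 = (2 + 7/1000) - 415954 = 2007/1000 - 415954 = -415951993/1000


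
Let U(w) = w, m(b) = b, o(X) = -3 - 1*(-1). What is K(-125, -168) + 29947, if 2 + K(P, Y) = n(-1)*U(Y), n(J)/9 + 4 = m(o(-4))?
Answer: 39017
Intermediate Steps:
o(X) = -2 (o(X) = -3 + 1 = -2)
n(J) = -54 (n(J) = -36 + 9*(-2) = -36 - 18 = -54)
K(P, Y) = -2 - 54*Y
K(-125, -168) + 29947 = (-2 - 54*(-168)) + 29947 = (-2 + 9072) + 29947 = 9070 + 29947 = 39017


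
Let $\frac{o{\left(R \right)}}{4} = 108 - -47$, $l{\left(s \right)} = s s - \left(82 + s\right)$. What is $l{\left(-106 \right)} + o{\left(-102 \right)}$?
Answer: $11880$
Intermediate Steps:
$l{\left(s \right)} = -82 + s^{2} - s$ ($l{\left(s \right)} = s^{2} - \left(82 + s\right) = -82 + s^{2} - s$)
$o{\left(R \right)} = 620$ ($o{\left(R \right)} = 4 \left(108 - -47\right) = 4 \left(108 + 47\right) = 4 \cdot 155 = 620$)
$l{\left(-106 \right)} + o{\left(-102 \right)} = \left(-82 + \left(-106\right)^{2} - -106\right) + 620 = \left(-82 + 11236 + 106\right) + 620 = 11260 + 620 = 11880$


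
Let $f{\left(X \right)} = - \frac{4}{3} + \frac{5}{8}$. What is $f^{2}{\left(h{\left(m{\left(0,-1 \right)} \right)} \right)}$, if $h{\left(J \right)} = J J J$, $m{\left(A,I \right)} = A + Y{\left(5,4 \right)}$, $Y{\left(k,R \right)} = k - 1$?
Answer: $\frac{289}{576} \approx 0.50174$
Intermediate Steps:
$Y{\left(k,R \right)} = -1 + k$
$m{\left(A,I \right)} = 4 + A$ ($m{\left(A,I \right)} = A + \left(-1 + 5\right) = A + 4 = 4 + A$)
$h{\left(J \right)} = J^{3}$ ($h{\left(J \right)} = J^{2} J = J^{3}$)
$f{\left(X \right)} = - \frac{17}{24}$ ($f{\left(X \right)} = \left(-4\right) \frac{1}{3} + 5 \cdot \frac{1}{8} = - \frac{4}{3} + \frac{5}{8} = - \frac{17}{24}$)
$f^{2}{\left(h{\left(m{\left(0,-1 \right)} \right)} \right)} = \left(- \frac{17}{24}\right)^{2} = \frac{289}{576}$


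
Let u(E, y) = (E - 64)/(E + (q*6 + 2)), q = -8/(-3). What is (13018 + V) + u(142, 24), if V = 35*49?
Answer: 1178679/80 ≈ 14733.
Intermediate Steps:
q = 8/3 (q = -8*(-1)/3 = -4*(-2/3) = 8/3 ≈ 2.6667)
V = 1715
u(E, y) = (-64 + E)/(18 + E) (u(E, y) = (E - 64)/(E + ((8/3)*6 + 2)) = (-64 + E)/(E + (16 + 2)) = (-64 + E)/(E + 18) = (-64 + E)/(18 + E))
(13018 + V) + u(142, 24) = (13018 + 1715) + (-64 + 142)/(18 + 142) = 14733 + 78/160 = 14733 + (1/160)*78 = 14733 + 39/80 = 1178679/80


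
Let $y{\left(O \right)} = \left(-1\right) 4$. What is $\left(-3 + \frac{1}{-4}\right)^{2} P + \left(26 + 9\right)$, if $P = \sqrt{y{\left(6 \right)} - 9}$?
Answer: $35 + \frac{169 i \sqrt{13}}{16} \approx 35.0 + 38.084 i$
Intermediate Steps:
$y{\left(O \right)} = -4$
$P = i \sqrt{13}$ ($P = \sqrt{-4 - 9} = \sqrt{-13} = i \sqrt{13} \approx 3.6056 i$)
$\left(-3 + \frac{1}{-4}\right)^{2} P + \left(26 + 9\right) = \left(-3 + \frac{1}{-4}\right)^{2} i \sqrt{13} + \left(26 + 9\right) = \left(-3 - \frac{1}{4}\right)^{2} i \sqrt{13} + 35 = \left(- \frac{13}{4}\right)^{2} i \sqrt{13} + 35 = \frac{169 i \sqrt{13}}{16} + 35 = 35 + \frac{169 i \sqrt{13}}{16}$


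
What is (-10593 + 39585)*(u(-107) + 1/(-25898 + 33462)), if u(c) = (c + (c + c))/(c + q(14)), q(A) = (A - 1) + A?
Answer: 1099940172/9455 ≈ 1.1633e+5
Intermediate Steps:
q(A) = -1 + 2*A (q(A) = (-1 + A) + A = -1 + 2*A)
u(c) = 3*c/(27 + c) (u(c) = (c + (c + c))/(c + (-1 + 2*14)) = (c + 2*c)/(c + (-1 + 28)) = (3*c)/(c + 27) = (3*c)/(27 + c) = 3*c/(27 + c))
(-10593 + 39585)*(u(-107) + 1/(-25898 + 33462)) = (-10593 + 39585)*(3*(-107)/(27 - 107) + 1/(-25898 + 33462)) = 28992*(3*(-107)/(-80) + 1/7564) = 28992*(3*(-107)*(-1/80) + 1/7564) = 28992*(321/80 + 1/7564) = 28992*(607031/151280) = 1099940172/9455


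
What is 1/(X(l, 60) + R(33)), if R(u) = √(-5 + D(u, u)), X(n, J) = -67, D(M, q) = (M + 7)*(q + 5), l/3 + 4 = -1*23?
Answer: -67/2974 - √1515/2974 ≈ -0.035616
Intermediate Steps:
l = -81 (l = -12 + 3*(-1*23) = -12 + 3*(-23) = -12 - 69 = -81)
D(M, q) = (5 + q)*(7 + M) (D(M, q) = (7 + M)*(5 + q) = (5 + q)*(7 + M))
R(u) = √(30 + u² + 12*u) (R(u) = √(-5 + (35 + 5*u + 7*u + u*u)) = √(-5 + (35 + 5*u + 7*u + u²)) = √(-5 + (35 + u² + 12*u)) = √(30 + u² + 12*u))
1/(X(l, 60) + R(33)) = 1/(-67 + √(30 + 33² + 12*33)) = 1/(-67 + √(30 + 1089 + 396)) = 1/(-67 + √1515)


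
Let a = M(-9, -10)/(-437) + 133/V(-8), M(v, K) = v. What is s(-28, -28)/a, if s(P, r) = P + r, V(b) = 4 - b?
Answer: -293664/58229 ≈ -5.0433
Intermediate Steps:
a = 58229/5244 (a = -9/(-437) + 133/(4 - 1*(-8)) = -9*(-1/437) + 133/(4 + 8) = 9/437 + 133/12 = 58229/5244 ≈ 11.104)
s(-28, -28)/a = (-28 - 28)/(58229/5244) = -56*5244/58229 = -293664/58229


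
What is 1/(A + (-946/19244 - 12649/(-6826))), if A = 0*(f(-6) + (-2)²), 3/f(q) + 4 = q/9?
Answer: 16419943/29619995 ≈ 0.55435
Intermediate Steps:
f(q) = 3/(-4 + q/9)
A = 0 (A = 0*(27/(-36 - 6) + (-2)²) = 0*(27/(-42) + 4) = 0*(27*(-1/42) + 4) = 0*(-9/14 + 4) = 0*(47/14) = 0)
1/(A + (-946/19244 - 12649/(-6826))) = 1/(0 + (-946/19244 - 12649/(-6826))) = 1/(0 + (-946*1/19244 - 12649*(-1/6826))) = 1/(0 + (-473/9622 + 12649/6826)) = 1/(0 + 29619995/16419943) = 1/(29619995/16419943) = 16419943/29619995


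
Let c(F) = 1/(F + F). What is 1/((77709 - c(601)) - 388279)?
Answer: -1202/373305141 ≈ -3.2199e-6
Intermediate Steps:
c(F) = 1/(2*F)
1/((77709 - c(601)) - 388279) = 1/((77709 - 1/(2*601)) - 388279) = 1/((77709 - 1*1/1202) - 388279) = 1/((77709 - 1/1202) - 388279) = 1/(93406217/1202 - 388279) = 1/(-373305141/1202) = -1202/373305141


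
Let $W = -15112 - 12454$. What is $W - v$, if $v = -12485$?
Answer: $-15081$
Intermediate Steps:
$W = -27566$
$W - v = -27566 - -12485 = -27566 + 12485 = -15081$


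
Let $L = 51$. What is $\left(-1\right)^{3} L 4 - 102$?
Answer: $-306$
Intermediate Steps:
$\left(-1\right)^{3} L 4 - 102 = \left(-1\right)^{3} \cdot 51 \cdot 4 - 102 = \left(-1\right) 204 - 102 = -204 - 102 = -306$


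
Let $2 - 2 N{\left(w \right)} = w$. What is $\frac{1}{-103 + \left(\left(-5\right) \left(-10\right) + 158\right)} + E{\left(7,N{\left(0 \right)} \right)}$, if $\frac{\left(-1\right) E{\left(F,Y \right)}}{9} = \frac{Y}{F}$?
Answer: $- \frac{134}{105} \approx -1.2762$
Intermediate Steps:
$N{\left(w \right)} = 1 - \frac{w}{2}$
$E{\left(F,Y \right)} = - \frac{9 Y}{F}$ ($E{\left(F,Y \right)} = - 9 \frac{Y}{F} = - \frac{9 Y}{F}$)
$\frac{1}{-103 + \left(\left(-5\right) \left(-10\right) + 158\right)} + E{\left(7,N{\left(0 \right)} \right)} = \frac{1}{-103 + \left(\left(-5\right) \left(-10\right) + 158\right)} - \frac{9 \left(1 - 0\right)}{7} = \frac{1}{-103 + \left(50 + 158\right)} - 9 \left(1 + 0\right) \frac{1}{7} = \frac{1}{-103 + 208} - 9 \cdot \frac{1}{7} = \frac{1}{105} - \frac{9}{7} = - \frac{134}{105}$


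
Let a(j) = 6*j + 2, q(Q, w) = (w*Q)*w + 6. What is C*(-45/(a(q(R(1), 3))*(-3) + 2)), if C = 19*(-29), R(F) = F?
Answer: -24795/274 ≈ -90.493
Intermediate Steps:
q(Q, w) = 6 + Q*w**2 (q(Q, w) = (Q*w)*w + 6 = Q*w**2 + 6 = 6 + Q*w**2)
a(j) = 2 + 6*j
C = -551
C*(-45/(a(q(R(1), 3))*(-3) + 2)) = -(-24795)/((2 + 6*(6 + 1*3**2))*(-3) + 2) = -(-24795)/((2 + 6*(6 + 1*9))*(-3) + 2) = -(-24795)/((2 + 6*(6 + 9))*(-3) + 2) = -(-24795)/((2 + 6*15)*(-3) + 2) = -(-24795)/((2 + 90)*(-3) + 2) = -(-24795)/(92*(-3) + 2) = -(-24795)/(-276 + 2) = -(-24795)/(-274) = -(-24795)*(-1)/274 = -551*45/274 = -24795/274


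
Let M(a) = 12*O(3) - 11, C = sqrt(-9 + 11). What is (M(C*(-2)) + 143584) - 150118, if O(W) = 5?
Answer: -6485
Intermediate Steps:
C = sqrt(2) ≈ 1.4142
M(a) = 49 (M(a) = 12*5 - 11 = 60 - 11 = 49)
(M(C*(-2)) + 143584) - 150118 = (49 + 143584) - 150118 = 143633 - 150118 = -6485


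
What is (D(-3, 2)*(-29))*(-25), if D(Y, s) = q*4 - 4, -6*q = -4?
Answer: -2900/3 ≈ -966.67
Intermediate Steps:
q = ⅔ (q = -⅙*(-4) = ⅔ ≈ 0.66667)
D(Y, s) = -4/3 (D(Y, s) = (⅔)*4 - 4 = 8/3 - 4 = -4/3)
(D(-3, 2)*(-29))*(-25) = -4/3*(-29)*(-25) = (116/3)*(-25) = -2900/3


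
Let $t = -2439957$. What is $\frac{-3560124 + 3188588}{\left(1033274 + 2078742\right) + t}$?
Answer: $- \frac{371536}{672059} \approx -0.55283$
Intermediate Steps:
$\frac{-3560124 + 3188588}{\left(1033274 + 2078742\right) + t} = \frac{-3560124 + 3188588}{\left(1033274 + 2078742\right) - 2439957} = - \frac{371536}{3112016 - 2439957} = - \frac{371536}{672059}$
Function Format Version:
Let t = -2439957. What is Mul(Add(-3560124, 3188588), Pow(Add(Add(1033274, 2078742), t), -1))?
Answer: Rational(-371536, 672059) ≈ -0.55283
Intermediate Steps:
Mul(Add(-3560124, 3188588), Pow(Add(Add(1033274, 2078742), t), -1)) = Mul(Add(-3560124, 3188588), Pow(Add(Add(1033274, 2078742), -2439957), -1)) = Mul(-371536, Pow(Add(3112016, -2439957), -1)) = Mul(-371536, Pow(672059, -1)) = Mul(-371536, Rational(1, 672059)) = Rational(-371536, 672059)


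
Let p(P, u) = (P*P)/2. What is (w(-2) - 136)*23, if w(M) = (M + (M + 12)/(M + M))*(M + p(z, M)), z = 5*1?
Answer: -16859/4 ≈ -4214.8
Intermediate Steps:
z = 5
p(P, u) = P**2/2 (p(P, u) = P**2*(1/2) = P**2/2)
w(M) = (25/2 + M)*(M + (12 + M)/(2*M)) (w(M) = (M + (M + 12)/(M + M))*(M + (1/2)*5**2) = (M + (12 + M)/((2*M)))*(M + (1/2)*25) = (M + (12 + M)*(1/(2*M)))*(M + 25/2) = (M + (12 + M)/(2*M))*(25/2 + M) = (25/2 + M)*(M + (12 + M)/(2*M)))
(w(-2) - 136)*23 = ((49/4 + (-2)**2 + 13*(-2) + 75/(-2)) - 136)*23 = ((49/4 + 4 - 26 + 75*(-1/2)) - 136)*23 = ((49/4 + 4 - 26 - 75/2) - 136)*23 = (-189/4 - 136)*23 = -733/4*23 = -16859/4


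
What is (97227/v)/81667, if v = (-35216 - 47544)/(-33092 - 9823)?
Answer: 834499341/1351752184 ≈ 0.61735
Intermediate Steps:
v = 16552/8583 (v = -82760/(-42915) = -82760*(-1/42915) = 16552/8583 ≈ 1.9285)
(97227/v)/81667 = (97227/(16552/8583))/81667 = (97227*(8583/16552))*(1/81667) = (834499341/16552)*(1/81667) = 834499341/1351752184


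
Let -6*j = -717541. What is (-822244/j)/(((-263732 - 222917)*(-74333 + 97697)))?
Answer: 411122/679874117882223 ≈ 6.0470e-10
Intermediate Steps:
j = 717541/6 (j = -⅙*(-717541) = 717541/6 ≈ 1.1959e+5)
(-822244/j)/(((-263732 - 222917)*(-74333 + 97697))) = (-822244/717541/6)/(((-263732 - 222917)*(-74333 + 97697))) = (-822244*6/717541)/((-486649*23364)) = -4933464/717541/(-11370067236) = -4933464/717541*(-1/11370067236) = 411122/679874117882223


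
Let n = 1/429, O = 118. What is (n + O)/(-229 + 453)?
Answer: 50623/96096 ≈ 0.52680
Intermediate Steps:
n = 1/429 ≈ 0.0023310
(n + O)/(-229 + 453) = (1/429 + 118)/(-229 + 453) = (50623/429)/224 = (50623/429)*(1/224) = 50623/96096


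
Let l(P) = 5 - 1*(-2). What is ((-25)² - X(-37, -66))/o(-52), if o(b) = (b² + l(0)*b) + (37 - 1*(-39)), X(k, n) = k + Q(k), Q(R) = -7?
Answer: 669/2416 ≈ 0.27690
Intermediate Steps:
l(P) = 7 (l(P) = 5 + 2 = 7)
X(k, n) = -7 + k (X(k, n) = k - 7 = -7 + k)
o(b) = 76 + b² + 7*b (o(b) = (b² + 7*b) + (37 - 1*(-39)) = (b² + 7*b) + (37 + 39) = (b² + 7*b) + 76 = 76 + b² + 7*b)
((-25)² - X(-37, -66))/o(-52) = ((-25)² - (-7 - 37))/(76 + (-52)² + 7*(-52)) = (625 - 1*(-44))/(76 + 2704 - 364) = (625 + 44)/2416 = 669*(1/2416) = 669/2416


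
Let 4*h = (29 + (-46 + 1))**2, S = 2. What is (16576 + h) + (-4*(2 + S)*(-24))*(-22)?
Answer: 8192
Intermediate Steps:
h = 64 (h = (29 + (-46 + 1))**2/4 = (29 - 45)**2/4 = (1/4)*(-16)**2 = (1/4)*256 = 64)
(16576 + h) + (-4*(2 + S)*(-24))*(-22) = (16576 + 64) + (-4*(2 + 2)*(-24))*(-22) = 16640 + (-4*4*(-24))*(-22) = 16640 - 16*(-24)*(-22) = 16640 + 384*(-22) = 16640 - 8448 = 8192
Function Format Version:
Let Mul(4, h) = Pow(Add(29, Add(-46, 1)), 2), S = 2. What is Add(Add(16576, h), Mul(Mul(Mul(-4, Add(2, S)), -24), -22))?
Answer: 8192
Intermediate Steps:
h = 64 (h = Mul(Rational(1, 4), Pow(Add(29, Add(-46, 1)), 2)) = Mul(Rational(1, 4), Pow(Add(29, -45), 2)) = Mul(Rational(1, 4), Pow(-16, 2)) = Mul(Rational(1, 4), 256) = 64)
Add(Add(16576, h), Mul(Mul(Mul(-4, Add(2, S)), -24), -22)) = Add(Add(16576, 64), Mul(Mul(Mul(-4, Add(2, 2)), -24), -22)) = Add(16640, Mul(Mul(Mul(-4, 4), -24), -22)) = Add(16640, Mul(Mul(-16, -24), -22)) = Add(16640, Mul(384, -22)) = Add(16640, -8448) = 8192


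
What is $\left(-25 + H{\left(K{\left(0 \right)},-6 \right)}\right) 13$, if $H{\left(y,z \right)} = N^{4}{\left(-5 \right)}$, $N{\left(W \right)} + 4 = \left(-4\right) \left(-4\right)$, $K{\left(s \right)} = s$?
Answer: $269243$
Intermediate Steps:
$N{\left(W \right)} = 12$ ($N{\left(W \right)} = -4 - -16 = -4 + 16 = 12$)
$H{\left(y,z \right)} = 20736$ ($H{\left(y,z \right)} = 12^{4} = 20736$)
$\left(-25 + H{\left(K{\left(0 \right)},-6 \right)}\right) 13 = \left(-25 + 20736\right) 13 = 20711 \cdot 13 = 269243$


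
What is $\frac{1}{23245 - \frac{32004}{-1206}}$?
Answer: $\frac{67}{1559193} \approx 4.2971 \cdot 10^{-5}$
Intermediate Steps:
$\frac{1}{23245 - \frac{32004}{-1206}} = \frac{1}{23245 - - \frac{1778}{67}} = \frac{1}{23245 + \frac{1778}{67}} = \frac{1}{\frac{1559193}{67}} = \frac{67}{1559193}$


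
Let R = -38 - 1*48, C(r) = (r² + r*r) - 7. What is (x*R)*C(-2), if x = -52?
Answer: 4472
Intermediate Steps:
C(r) = -7 + 2*r² (C(r) = (r² + r²) - 7 = 2*r² - 7 = -7 + 2*r²)
R = -86 (R = -38 - 48 = -86)
(x*R)*C(-2) = (-52*(-86))*(-7 + 2*(-2)²) = 4472*(-7 + 2*4) = 4472*(-7 + 8) = 4472*1 = 4472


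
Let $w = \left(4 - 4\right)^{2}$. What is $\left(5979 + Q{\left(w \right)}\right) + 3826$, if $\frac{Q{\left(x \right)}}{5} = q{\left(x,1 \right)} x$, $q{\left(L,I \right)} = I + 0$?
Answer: $9805$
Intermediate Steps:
$q{\left(L,I \right)} = I$
$w = 0$ ($w = \left(4 - 4\right)^{2} = 0^{2} = 0$)
$Q{\left(x \right)} = 5 x$ ($Q{\left(x \right)} = 5 \cdot 1 x = 5 x$)
$\left(5979 + Q{\left(w \right)}\right) + 3826 = \left(5979 + 5 \cdot 0\right) + 3826 = \left(5979 + 0\right) + 3826 = 5979 + 3826 = 9805$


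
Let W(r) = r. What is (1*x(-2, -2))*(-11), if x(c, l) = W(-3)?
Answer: 33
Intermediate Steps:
x(c, l) = -3
(1*x(-2, -2))*(-11) = (1*(-3))*(-11) = -3*(-11) = 33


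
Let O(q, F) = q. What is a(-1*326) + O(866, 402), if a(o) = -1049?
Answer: -183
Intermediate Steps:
a(-1*326) + O(866, 402) = -1049 + 866 = -183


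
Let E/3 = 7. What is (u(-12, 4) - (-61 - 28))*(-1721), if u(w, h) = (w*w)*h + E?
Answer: -1180606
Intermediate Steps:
E = 21 (E = 3*7 = 21)
u(w, h) = 21 + h*w² (u(w, h) = (w*w)*h + 21 = w²*h + 21 = h*w² + 21 = 21 + h*w²)
(u(-12, 4) - (-61 - 28))*(-1721) = ((21 + 4*(-12)²) - (-61 - 28))*(-1721) = ((21 + 4*144) - 1*(-89))*(-1721) = ((21 + 576) + 89)*(-1721) = (597 + 89)*(-1721) = 686*(-1721) = -1180606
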